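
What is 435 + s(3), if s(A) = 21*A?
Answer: 498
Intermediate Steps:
435 + s(3) = 435 + 21*3 = 435 + 63 = 498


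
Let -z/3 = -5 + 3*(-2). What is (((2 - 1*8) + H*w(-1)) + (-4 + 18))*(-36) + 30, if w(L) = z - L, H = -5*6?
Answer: 36462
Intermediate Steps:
H = -30
z = 33 (z = -3*(-5 + 3*(-2)) = -3*(-5 - 6) = -3*(-11) = 33)
w(L) = 33 - L
(((2 - 1*8) + H*w(-1)) + (-4 + 18))*(-36) + 30 = (((2 - 1*8) - 30*(33 - 1*(-1))) + (-4 + 18))*(-36) + 30 = (((2 - 8) - 30*(33 + 1)) + 14)*(-36) + 30 = ((-6 - 30*34) + 14)*(-36) + 30 = ((-6 - 1020) + 14)*(-36) + 30 = (-1026 + 14)*(-36) + 30 = -1012*(-36) + 30 = 36432 + 30 = 36462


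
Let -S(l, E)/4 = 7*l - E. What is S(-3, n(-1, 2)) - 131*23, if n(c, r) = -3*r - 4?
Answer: -2969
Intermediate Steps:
n(c, r) = -4 - 3*r
S(l, E) = -28*l + 4*E (S(l, E) = -4*(7*l - E) = -4*(-E + 7*l) = -28*l + 4*E)
S(-3, n(-1, 2)) - 131*23 = (-28*(-3) + 4*(-4 - 3*2)) - 131*23 = (84 + 4*(-4 - 6)) - 3013 = (84 + 4*(-10)) - 3013 = (84 - 40) - 3013 = 44 - 3013 = -2969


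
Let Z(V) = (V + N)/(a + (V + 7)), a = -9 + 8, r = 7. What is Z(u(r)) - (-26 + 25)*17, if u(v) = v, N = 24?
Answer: 252/13 ≈ 19.385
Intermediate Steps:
a = -1
Z(V) = (24 + V)/(6 + V) (Z(V) = (V + 24)/(-1 + (V + 7)) = (24 + V)/(-1 + (7 + V)) = (24 + V)/(6 + V))
Z(u(r)) - (-26 + 25)*17 = (24 + 7)/(6 + 7) - (-26 + 25)*17 = 31/13 - (-1)*17 = (1/13)*31 - 1*(-17) = 31/13 + 17 = 252/13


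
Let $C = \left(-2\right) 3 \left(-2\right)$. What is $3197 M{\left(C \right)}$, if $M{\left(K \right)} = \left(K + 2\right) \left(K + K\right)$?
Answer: $1074192$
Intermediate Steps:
$C = 12$ ($C = \left(-6\right) \left(-2\right) = 12$)
$M{\left(K \right)} = 2 K \left(2 + K\right)$ ($M{\left(K \right)} = \left(2 + K\right) 2 K = 2 K \left(2 + K\right)$)
$3197 M{\left(C \right)} = 3197 \cdot 2 \cdot 12 \left(2 + 12\right) = 3197 \cdot 2 \cdot 12 \cdot 14 = 3197 \cdot 336 = 1074192$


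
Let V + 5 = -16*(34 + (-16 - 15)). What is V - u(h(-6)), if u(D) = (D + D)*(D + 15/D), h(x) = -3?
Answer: -101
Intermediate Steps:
V = -53 (V = -5 - 16*(34 + (-16 - 15)) = -5 - 16*(34 - 31) = -5 - 16*3 = -5 - 48 = -53)
u(D) = 2*D*(D + 15/D) (u(D) = (2*D)*(D + 15/D) = 2*D*(D + 15/D))
V - u(h(-6)) = -53 - (30 + 2*(-3)²) = -53 - (30 + 2*9) = -53 - (30 + 18) = -53 - 1*48 = -53 - 48 = -101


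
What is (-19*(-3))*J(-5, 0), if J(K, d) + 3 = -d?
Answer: -171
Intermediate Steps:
J(K, d) = -3 - d
(-19*(-3))*J(-5, 0) = (-19*(-3))*(-3 - 1*0) = 57*(-3 + 0) = 57*(-3) = -171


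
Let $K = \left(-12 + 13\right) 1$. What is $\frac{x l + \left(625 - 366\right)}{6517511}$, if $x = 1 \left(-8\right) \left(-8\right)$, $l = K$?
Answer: $\frac{19}{383383} \approx 4.9559 \cdot 10^{-5}$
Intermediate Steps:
$K = 1$ ($K = 1 \cdot 1 = 1$)
$l = 1$
$x = 64$ ($x = \left(-8\right) \left(-8\right) = 64$)
$\frac{x l + \left(625 - 366\right)}{6517511} = \frac{64 \cdot 1 + \left(625 - 366\right)}{6517511} = \left(64 + 259\right) \frac{1}{6517511} = 323 \cdot \frac{1}{6517511} = \frac{19}{383383}$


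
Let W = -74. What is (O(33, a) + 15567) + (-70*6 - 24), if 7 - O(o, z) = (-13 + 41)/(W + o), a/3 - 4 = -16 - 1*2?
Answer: 620358/41 ≈ 15131.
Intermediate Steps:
a = -42 (a = 12 + 3*(-16 - 1*2) = 12 + 3*(-16 - 2) = 12 + 3*(-18) = 12 - 54 = -42)
O(o, z) = 7 - 28/(-74 + o) (O(o, z) = 7 - (-13 + 41)/(-74 + o) = 7 - 28/(-74 + o))
(O(33, a) + 15567) + (-70*6 - 24) = (7*(-78 + 33)/(-74 + 33) + 15567) + (-70*6 - 24) = (7*(-45)/(-41) + 15567) + (-420 - 24) = (7*(-1/41)*(-45) + 15567) - 444 = (315/41 + 15567) - 444 = 638562/41 - 444 = 620358/41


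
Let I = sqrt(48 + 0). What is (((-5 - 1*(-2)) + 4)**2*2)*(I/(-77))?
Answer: -8*sqrt(3)/77 ≈ -0.17995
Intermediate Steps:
I = 4*sqrt(3) (I = sqrt(48) = 4*sqrt(3) ≈ 6.9282)
(((-5 - 1*(-2)) + 4)**2*2)*(I/(-77)) = (((-5 - 1*(-2)) + 4)**2*2)*((4*sqrt(3))/(-77)) = (((-5 + 2) + 4)**2*2)*((4*sqrt(3))*(-1/77)) = ((-3 + 4)**2*2)*(-4*sqrt(3)/77) = (1**2*2)*(-4*sqrt(3)/77) = (1*2)*(-4*sqrt(3)/77) = 2*(-4*sqrt(3)/77) = -8*sqrt(3)/77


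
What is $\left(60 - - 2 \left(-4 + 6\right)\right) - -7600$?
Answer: $7664$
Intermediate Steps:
$\left(60 - - 2 \left(-4 + 6\right)\right) - -7600 = \left(60 - \left(-2\right) 2\right) + 7600 = \left(60 - -4\right) + 7600 = \left(60 + 4\right) + 7600 = 64 + 7600 = 7664$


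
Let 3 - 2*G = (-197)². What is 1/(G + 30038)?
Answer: 1/10635 ≈ 9.4029e-5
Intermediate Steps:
G = -19403 (G = 3/2 - ½*(-197)² = 3/2 - ½*38809 = 3/2 - 38809/2 = -19403)
1/(G + 30038) = 1/(-19403 + 30038) = 1/10635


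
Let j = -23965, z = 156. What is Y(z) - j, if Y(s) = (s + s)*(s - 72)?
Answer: 50173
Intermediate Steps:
Y(s) = 2*s*(-72 + s) (Y(s) = (2*s)*(-72 + s) = 2*s*(-72 + s))
Y(z) - j = 2*156*(-72 + 156) - 1*(-23965) = 2*156*84 + 23965 = 26208 + 23965 = 50173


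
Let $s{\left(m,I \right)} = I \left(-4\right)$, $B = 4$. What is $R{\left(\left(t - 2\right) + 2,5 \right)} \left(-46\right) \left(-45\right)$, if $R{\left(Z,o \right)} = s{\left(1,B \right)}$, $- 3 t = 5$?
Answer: $-33120$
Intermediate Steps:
$t = - \frac{5}{3}$ ($t = \left(- \frac{1}{3}\right) 5 = - \frac{5}{3} \approx -1.6667$)
$s{\left(m,I \right)} = - 4 I$
$R{\left(Z,o \right)} = -16$ ($R{\left(Z,o \right)} = \left(-4\right) 4 = -16$)
$R{\left(\left(t - 2\right) + 2,5 \right)} \left(-46\right) \left(-45\right) = \left(-16\right) \left(-46\right) \left(-45\right) = 736 \left(-45\right) = -33120$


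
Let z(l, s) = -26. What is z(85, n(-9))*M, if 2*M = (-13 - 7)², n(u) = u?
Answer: -5200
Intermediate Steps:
M = 200 (M = (-13 - 7)²/2 = (½)*(-20)² = (½)*400 = 200)
z(85, n(-9))*M = -26*200 = -5200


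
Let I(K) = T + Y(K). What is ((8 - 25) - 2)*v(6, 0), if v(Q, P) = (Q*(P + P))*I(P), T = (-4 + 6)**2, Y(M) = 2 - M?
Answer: 0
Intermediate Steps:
T = 4 (T = 2**2 = 4)
I(K) = 6 - K (I(K) = 4 + (2 - K) = 6 - K)
v(Q, P) = 2*P*Q*(6 - P) (v(Q, P) = (Q*(P + P))*(6 - P) = (Q*(2*P))*(6 - P) = (2*P*Q)*(6 - P) = 2*P*Q*(6 - P))
((8 - 25) - 2)*v(6, 0) = ((8 - 25) - 2)*(2*0*6*(6 - 1*0)) = (-17 - 2)*(2*0*6*(6 + 0)) = -38*0*6*6 = -19*0 = 0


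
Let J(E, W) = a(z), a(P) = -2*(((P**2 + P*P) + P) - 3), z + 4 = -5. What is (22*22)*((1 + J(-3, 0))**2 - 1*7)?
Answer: 43266696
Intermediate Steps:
z = -9 (z = -4 - 5 = -9)
a(P) = 6 - 4*P**2 - 2*P (a(P) = -2*(((P**2 + P**2) + P) - 3) = -2*((2*P**2 + P) - 3) = -2*((P + 2*P**2) - 3) = -2*(-3 + P + 2*P**2) = 6 - 4*P**2 - 2*P)
J(E, W) = -300 (J(E, W) = 6 - 4*(-9)**2 - 2*(-9) = 6 - 4*81 + 18 = 6 - 324 + 18 = -300)
(22*22)*((1 + J(-3, 0))**2 - 1*7) = (22*22)*((1 - 300)**2 - 1*7) = 484*((-299)**2 - 7) = 484*(89401 - 7) = 484*89394 = 43266696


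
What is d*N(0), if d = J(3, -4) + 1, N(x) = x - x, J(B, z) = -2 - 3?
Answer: 0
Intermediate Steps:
J(B, z) = -5
N(x) = 0
d = -4 (d = -5 + 1 = -4)
d*N(0) = -4*0 = 0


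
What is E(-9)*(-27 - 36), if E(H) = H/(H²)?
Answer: 7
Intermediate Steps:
E(H) = 1/H (E(H) = H/H² = 1/H)
E(-9)*(-27 - 36) = (-27 - 36)/(-9) = -⅑*(-63) = 7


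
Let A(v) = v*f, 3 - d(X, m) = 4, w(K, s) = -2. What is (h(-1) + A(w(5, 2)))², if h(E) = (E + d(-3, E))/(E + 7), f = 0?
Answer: ⅑ ≈ 0.11111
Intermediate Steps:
d(X, m) = -1 (d(X, m) = 3 - 1*4 = 3 - 4 = -1)
A(v) = 0 (A(v) = v*0 = 0)
h(E) = (-1 + E)/(7 + E) (h(E) = (E - 1)/(E + 7) = (-1 + E)/(7 + E))
(h(-1) + A(w(5, 2)))² = ((-1 - 1)/(7 - 1) + 0)² = (-2/6 + 0)² = ((⅙)*(-2) + 0)² = (-⅓ + 0)² = (-⅓)² = ⅑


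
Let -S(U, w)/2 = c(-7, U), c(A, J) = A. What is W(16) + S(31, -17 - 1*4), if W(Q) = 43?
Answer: 57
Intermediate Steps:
S(U, w) = 14 (S(U, w) = -2*(-7) = 14)
W(16) + S(31, -17 - 1*4) = 43 + 14 = 57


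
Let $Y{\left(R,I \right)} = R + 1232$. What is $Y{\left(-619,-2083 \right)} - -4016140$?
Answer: $4016753$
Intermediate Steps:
$Y{\left(R,I \right)} = 1232 + R$
$Y{\left(-619,-2083 \right)} - -4016140 = \left(1232 - 619\right) - -4016140 = 613 + 4016140 = 4016753$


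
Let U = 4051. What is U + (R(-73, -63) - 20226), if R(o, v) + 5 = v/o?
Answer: -1181077/73 ≈ -16179.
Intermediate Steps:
R(o, v) = -5 + v/o
U + (R(-73, -63) - 20226) = 4051 + ((-5 - 63/(-73)) - 20226) = 4051 + ((-5 - 63*(-1/73)) - 20226) = 4051 + ((-5 + 63/73) - 20226) = 4051 + (-302/73 - 20226) = 4051 - 1476800/73 = -1181077/73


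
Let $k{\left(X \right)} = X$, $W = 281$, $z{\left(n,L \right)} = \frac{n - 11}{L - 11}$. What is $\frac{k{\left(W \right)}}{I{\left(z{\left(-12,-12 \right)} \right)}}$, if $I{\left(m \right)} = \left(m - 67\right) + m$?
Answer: $- \frac{281}{65} \approx -4.3231$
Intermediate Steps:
$z{\left(n,L \right)} = \frac{-11 + n}{-11 + L}$
$I{\left(m \right)} = -67 + 2 m$ ($I{\left(m \right)} = \left(-67 + m\right) + m = -67 + 2 m$)
$\frac{k{\left(W \right)}}{I{\left(z{\left(-12,-12 \right)} \right)}} = \frac{281}{-67 + 2 \frac{-11 - 12}{-11 - 12}} = \frac{281}{-67 + 2 \frac{1}{-23} \left(-23\right)} = \frac{281}{-67 + 2 \left(\left(- \frac{1}{23}\right) \left(-23\right)\right)} = \frac{281}{-67 + 2 \cdot 1} = \frac{281}{-67 + 2} = \frac{281}{-65} = 281 \left(- \frac{1}{65}\right) = - \frac{281}{65}$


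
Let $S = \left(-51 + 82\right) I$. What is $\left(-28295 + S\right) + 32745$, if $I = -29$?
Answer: $3551$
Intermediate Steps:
$S = -899$ ($S = \left(-51 + 82\right) \left(-29\right) = 31 \left(-29\right) = -899$)
$\left(-28295 + S\right) + 32745 = \left(-28295 - 899\right) + 32745 = -29194 + 32745 = 3551$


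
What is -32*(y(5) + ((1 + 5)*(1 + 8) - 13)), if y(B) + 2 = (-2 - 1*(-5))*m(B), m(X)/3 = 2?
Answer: -1824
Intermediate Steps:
m(X) = 6 (m(X) = 3*2 = 6)
y(B) = 16 (y(B) = -2 + (-2 - 1*(-5))*6 = -2 + (-2 + 5)*6 = -2 + 3*6 = -2 + 18 = 16)
-32*(y(5) + ((1 + 5)*(1 + 8) - 13)) = -32*(16 + ((1 + 5)*(1 + 8) - 13)) = -32*(16 + (6*9 - 13)) = -32*(16 + (54 - 13)) = -32*(16 + 41) = -32*57 = -1824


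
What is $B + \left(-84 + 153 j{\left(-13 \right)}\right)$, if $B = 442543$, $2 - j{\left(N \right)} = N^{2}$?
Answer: $416908$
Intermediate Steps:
$j{\left(N \right)} = 2 - N^{2}$
$B + \left(-84 + 153 j{\left(-13 \right)}\right) = 442543 + \left(-84 + 153 \left(2 - \left(-13\right)^{2}\right)\right) = 442543 + \left(-84 + 153 \left(2 - 169\right)\right) = 442543 + \left(-84 + 153 \left(-167\right)\right) = 442543 - 25635 = 416908$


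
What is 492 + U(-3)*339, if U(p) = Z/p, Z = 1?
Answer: 379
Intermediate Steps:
U(p) = 1/p
492 + U(-3)*339 = 492 + 339/(-3) = 492 - ⅓*339 = 492 - 113 = 379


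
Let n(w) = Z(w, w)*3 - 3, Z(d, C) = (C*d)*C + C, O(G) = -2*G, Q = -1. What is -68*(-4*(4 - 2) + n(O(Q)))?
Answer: -1292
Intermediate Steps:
Z(d, C) = C + d*C² (Z(d, C) = d*C² + C = C + d*C²)
n(w) = -3 + 3*w*(1 + w²) (n(w) = (w*(1 + w*w))*3 - 3 = (w*(1 + w²))*3 - 3 = 3*w*(1 + w²) - 3 = -3 + 3*w*(1 + w²))
-68*(-4*(4 - 2) + n(O(Q))) = -68*(-4*(4 - 2) + (-3 + 3*(-2*(-1)) + 3*(-2*(-1))³)) = -68*(-4*2 + (-3 + 3*2 + 3*2³)) = -68*(-8 + (-3 + 6 + 3*8)) = -68*(-8 + (-3 + 6 + 24)) = -68*(-8 + 27) = -68*19 = -1292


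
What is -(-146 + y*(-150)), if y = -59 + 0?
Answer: -8704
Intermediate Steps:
y = -59
-(-146 + y*(-150)) = -(-146 - 59*(-150)) = -(-146 + 8850) = -1*8704 = -8704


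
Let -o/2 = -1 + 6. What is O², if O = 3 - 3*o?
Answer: 1089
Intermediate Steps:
o = -10 (o = -2*(-1 + 6) = -2*5 = -10)
O = 33 (O = 3 - 3*(-10) = 3 + 30 = 33)
O² = 33² = 1089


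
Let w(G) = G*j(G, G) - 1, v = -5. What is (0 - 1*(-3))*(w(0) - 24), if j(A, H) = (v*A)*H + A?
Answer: -75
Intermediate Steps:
j(A, H) = A - 5*A*H (j(A, H) = (-5*A)*H + A = -5*A*H + A = A - 5*A*H)
w(G) = -1 + G²*(1 - 5*G) (w(G) = G*(G*(1 - 5*G)) - 1 = G²*(1 - 5*G) - 1 = -1 + G²*(1 - 5*G))
(0 - 1*(-3))*(w(0) - 24) = (0 - 1*(-3))*((-1 + 0²*(1 - 5*0)) - 24) = (0 + 3)*((-1 + 0*(1 + 0)) - 24) = 3*((-1 + 0*1) - 24) = 3*((-1 + 0) - 24) = 3*(-1 - 24) = 3*(-25) = -75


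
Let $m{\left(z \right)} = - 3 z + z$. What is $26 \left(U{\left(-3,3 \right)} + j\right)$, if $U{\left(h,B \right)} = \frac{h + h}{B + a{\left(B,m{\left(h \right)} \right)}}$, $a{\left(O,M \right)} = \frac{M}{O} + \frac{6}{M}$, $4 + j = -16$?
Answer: $-546$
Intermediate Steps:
$j = -20$ ($j = -4 - 16 = -20$)
$m{\left(z \right)} = - 2 z$
$a{\left(O,M \right)} = \frac{6}{M} + \frac{M}{O}$
$U{\left(h,B \right)} = \frac{2 h}{B - \frac{3}{h} - \frac{2 h}{B}}$ ($U{\left(h,B \right)} = \frac{h + h}{B + \left(\frac{6}{\left(-2\right) h} + \frac{\left(-2\right) h}{B}\right)} = \frac{2 h}{B + \left(6 \left(- \frac{1}{2 h}\right) - \frac{2 h}{B}\right)} = \frac{2 h}{B - \left(\frac{3}{h} + \frac{2 h}{B}\right)} = \frac{2 h}{B - \frac{3}{h} - \frac{2 h}{B}}$)
$26 \left(U{\left(-3,3 \right)} + j\right) = 26 \left(2 \cdot 3 \left(-3\right)^{2} \frac{1}{\left(-3\right) 3 - 2 \left(-3\right)^{2} - 3 \cdot 3^{2}} - 20\right) = 26 \left(2 \cdot 3 \cdot 9 \frac{1}{-9 - 18 - 27} - 20\right) = 26 \left(2 \cdot 3 \cdot 9 \frac{1}{-54} - 20\right) = 26 \left(2 \cdot 3 \cdot 9 \left(- \frac{1}{54}\right) - 20\right) = 26 \left(-1 - 20\right) = 26 \left(-21\right) = -546$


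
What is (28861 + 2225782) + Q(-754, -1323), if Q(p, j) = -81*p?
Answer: 2315717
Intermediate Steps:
(28861 + 2225782) + Q(-754, -1323) = (28861 + 2225782) - 81*(-754) = 2254643 + 61074 = 2315717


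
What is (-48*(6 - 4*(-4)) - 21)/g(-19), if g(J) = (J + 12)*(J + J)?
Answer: -1077/266 ≈ -4.0489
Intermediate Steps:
g(J) = 2*J*(12 + J) (g(J) = (12 + J)*(2*J) = 2*J*(12 + J))
(-48*(6 - 4*(-4)) - 21)/g(-19) = (-48*(6 - 4*(-4)) - 21)/((2*(-19)*(12 - 19))) = (-48*(6 + 16) - 21)/((2*(-19)*(-7))) = (-48*22 - 21)/266 = (-1056 - 21)*(1/266) = -1077*1/266 = -1077/266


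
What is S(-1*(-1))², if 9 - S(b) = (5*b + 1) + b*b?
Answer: 4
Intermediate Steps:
S(b) = 8 - b² - 5*b (S(b) = 9 - ((5*b + 1) + b*b) = 9 - ((1 + 5*b) + b²) = 9 - (1 + b² + 5*b) = 9 + (-1 - b² - 5*b) = 8 - b² - 5*b)
S(-1*(-1))² = (8 - (-1*(-1))² - (-5)*(-1))² = (8 - 1*1² - 5*1)² = (8 - 1*1 - 5)² = (8 - 1 - 5)² = 2² = 4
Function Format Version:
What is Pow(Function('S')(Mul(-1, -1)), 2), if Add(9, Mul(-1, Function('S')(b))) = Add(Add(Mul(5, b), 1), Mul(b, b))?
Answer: 4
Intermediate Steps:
Function('S')(b) = Add(8, Mul(-1, Pow(b, 2)), Mul(-5, b)) (Function('S')(b) = Add(9, Mul(-1, Add(Add(Mul(5, b), 1), Mul(b, b)))) = Add(9, Mul(-1, Add(Add(1, Mul(5, b)), Pow(b, 2)))) = Add(9, Mul(-1, Add(1, Pow(b, 2), Mul(5, b)))) = Add(9, Add(-1, Mul(-1, Pow(b, 2)), Mul(-5, b))) = Add(8, Mul(-1, Pow(b, 2)), Mul(-5, b)))
Pow(Function('S')(Mul(-1, -1)), 2) = Pow(Add(8, Mul(-1, Pow(Mul(-1, -1), 2)), Mul(-5, Mul(-1, -1))), 2) = Pow(Add(8, Mul(-1, Pow(1, 2)), Mul(-5, 1)), 2) = Pow(Add(8, Mul(-1, 1), -5), 2) = Pow(Add(8, -1, -5), 2) = Pow(2, 2) = 4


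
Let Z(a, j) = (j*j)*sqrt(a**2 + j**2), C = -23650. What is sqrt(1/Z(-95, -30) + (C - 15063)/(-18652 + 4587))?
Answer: sqrt(77236055691394500 + 15707243465*sqrt(397))/167514150 ≈ 1.6590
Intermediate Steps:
Z(a, j) = j**2*sqrt(a**2 + j**2)
sqrt(1/Z(-95, -30) + (C - 15063)/(-18652 + 4587)) = sqrt(1/((-30)**2*sqrt((-95)**2 + (-30)**2)) + (-23650 - 15063)/(-18652 + 4587)) = sqrt(1/(900*sqrt(9025 + 900)) - 38713/(-14065)) = sqrt(1/(900*sqrt(9925)) - 38713*(-1/14065)) = sqrt(1/(900*(5*sqrt(397))) + 38713/14065) = sqrt(1/(4500*sqrt(397)) + 38713/14065) = sqrt(sqrt(397)/1786500 + 38713/14065) = sqrt(38713/14065 + sqrt(397)/1786500)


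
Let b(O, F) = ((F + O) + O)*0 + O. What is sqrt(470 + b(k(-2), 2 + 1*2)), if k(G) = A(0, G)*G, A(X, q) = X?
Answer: sqrt(470) ≈ 21.679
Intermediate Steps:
k(G) = 0 (k(G) = 0*G = 0)
b(O, F) = O (b(O, F) = (F + 2*O)*0 + O = 0 + O = O)
sqrt(470 + b(k(-2), 2 + 1*2)) = sqrt(470 + 0) = sqrt(470)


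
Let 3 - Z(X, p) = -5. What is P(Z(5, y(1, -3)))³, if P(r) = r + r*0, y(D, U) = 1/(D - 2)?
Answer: 512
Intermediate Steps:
y(D, U) = 1/(-2 + D)
Z(X, p) = 8 (Z(X, p) = 3 - 1*(-5) = 3 + 5 = 8)
P(r) = r (P(r) = r + 0 = r)
P(Z(5, y(1, -3)))³ = 8³ = 512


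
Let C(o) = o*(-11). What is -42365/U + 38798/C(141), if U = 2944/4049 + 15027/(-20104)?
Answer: 5348648244306734/2571785997 ≈ 2.0797e+6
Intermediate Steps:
C(o) = -11*o
U = -1658147/81401096 (U = 2944*(1/4049) + 15027*(-1/20104) = 2944/4049 - 15027/20104 = -1658147/81401096 ≈ -0.020370)
-42365/U + 38798/C(141) = -42365/(-1658147/81401096) + 38798/((-11*141)) = -42365*(-81401096/1658147) + 38798/(-1551) = 3448557432040/1658147 + 38798*(-1/1551) = 3448557432040/1658147 - 38798/1551 = 5348648244306734/2571785997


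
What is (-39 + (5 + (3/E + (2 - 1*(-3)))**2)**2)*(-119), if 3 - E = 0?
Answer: -195398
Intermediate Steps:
E = 3 (E = 3 - 1*0 = 3 + 0 = 3)
(-39 + (5 + (3/E + (2 - 1*(-3)))**2)**2)*(-119) = (-39 + (5 + (3/3 + (2 - 1*(-3)))**2)**2)*(-119) = (-39 + (5 + (3*(1/3) + (2 + 3))**2)**2)*(-119) = (-39 + (5 + (1 + 5)**2)**2)*(-119) = (-39 + (5 + 6**2)**2)*(-119) = (-39 + (5 + 36)**2)*(-119) = (-39 + 41**2)*(-119) = (-39 + 1681)*(-119) = 1642*(-119) = -195398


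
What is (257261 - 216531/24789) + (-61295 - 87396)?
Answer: 897041733/8263 ≈ 1.0856e+5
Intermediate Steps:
(257261 - 216531/24789) + (-61295 - 87396) = (257261 - 216531*1/24789) - 148691 = (257261 - 72177/8263) - 148691 = 2125675466/8263 - 148691 = 897041733/8263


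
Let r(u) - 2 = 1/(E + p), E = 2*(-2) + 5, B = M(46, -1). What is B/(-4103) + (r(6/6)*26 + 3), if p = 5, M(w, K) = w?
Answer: 730196/12309 ≈ 59.322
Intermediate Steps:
B = 46
E = 1 (E = -4 + 5 = 1)
r(u) = 13/6 (r(u) = 2 + 1/(1 + 5) = 2 + 1/6 = 2 + ⅙ = 13/6)
B/(-4103) + (r(6/6)*26 + 3) = 46/(-4103) + ((13/6)*26 + 3) = 46*(-1/4103) + (169/3 + 3) = -46/4103 + 178/3 = 730196/12309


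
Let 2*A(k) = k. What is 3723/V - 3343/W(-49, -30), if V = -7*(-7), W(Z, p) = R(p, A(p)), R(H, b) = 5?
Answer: -145192/245 ≈ -592.62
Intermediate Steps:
A(k) = k/2
W(Z, p) = 5
V = 49
3723/V - 3343/W(-49, -30) = 3723/49 - 3343/5 = -145192/245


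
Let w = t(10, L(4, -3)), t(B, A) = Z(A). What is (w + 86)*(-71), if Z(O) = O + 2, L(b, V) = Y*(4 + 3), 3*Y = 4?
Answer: -20732/3 ≈ -6910.7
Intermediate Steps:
Y = 4/3 (Y = (⅓)*4 = 4/3 ≈ 1.3333)
L(b, V) = 28/3 (L(b, V) = 4*(4 + 3)/3 = (4/3)*7 = 28/3)
Z(O) = 2 + O
t(B, A) = 2 + A
w = 34/3 (w = 2 + 28/3 = 34/3 ≈ 11.333)
(w + 86)*(-71) = (34/3 + 86)*(-71) = (292/3)*(-71) = -20732/3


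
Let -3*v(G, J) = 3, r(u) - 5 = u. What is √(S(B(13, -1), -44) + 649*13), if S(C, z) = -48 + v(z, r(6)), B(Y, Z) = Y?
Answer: 6*√233 ≈ 91.586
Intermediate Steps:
r(u) = 5 + u
v(G, J) = -1 (v(G, J) = -⅓*3 = -1)
S(C, z) = -49 (S(C, z) = -48 - 1 = -49)
√(S(B(13, -1), -44) + 649*13) = √(-49 + 649*13) = √(-49 + 8437) = √8388 = 6*√233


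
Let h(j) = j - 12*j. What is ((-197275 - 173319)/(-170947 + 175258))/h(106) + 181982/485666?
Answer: 273685089584/610315335729 ≈ 0.44843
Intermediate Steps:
h(j) = -11*j (h(j) = j - 12*j = -11*j)
((-197275 - 173319)/(-170947 + 175258))/h(106) + 181982/485666 = ((-197275 - 173319)/(-170947 + 175258))/((-11*106)) + 181982/485666 = -370594/4311/(-1166) + 181982*(1/485666) = -370594*1/4311*(-1/1166) + 90991/242833 = -370594/4311*(-1/1166) + 90991/242833 = 185297/2513313 + 90991/242833 = 273685089584/610315335729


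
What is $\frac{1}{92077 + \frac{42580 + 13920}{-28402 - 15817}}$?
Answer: $\frac{44219}{4071496363} \approx 1.0861 \cdot 10^{-5}$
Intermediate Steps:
$\frac{1}{92077 + \frac{42580 + 13920}{-28402 - 15817}} = \frac{1}{92077 + \frac{56500}{-44219}} = \frac{1}{92077 + 56500 \left(- \frac{1}{44219}\right)} = \frac{1}{92077 - \frac{56500}{44219}} = \frac{1}{\frac{4071496363}{44219}} = \frac{44219}{4071496363}$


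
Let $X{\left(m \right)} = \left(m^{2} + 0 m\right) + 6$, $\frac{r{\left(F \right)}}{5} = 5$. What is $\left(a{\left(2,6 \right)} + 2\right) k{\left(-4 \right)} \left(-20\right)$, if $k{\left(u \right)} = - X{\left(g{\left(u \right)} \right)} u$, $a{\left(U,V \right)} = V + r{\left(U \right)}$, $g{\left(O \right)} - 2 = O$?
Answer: $-26400$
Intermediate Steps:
$r{\left(F \right)} = 25$ ($r{\left(F \right)} = 5 \cdot 5 = 25$)
$g{\left(O \right)} = 2 + O$
$a{\left(U,V \right)} = 25 + V$ ($a{\left(U,V \right)} = V + 25 = 25 + V$)
$X{\left(m \right)} = 6 + m^{2}$ ($X{\left(m \right)} = \left(m^{2} + 0\right) + 6 = m^{2} + 6 = 6 + m^{2}$)
$k{\left(u \right)} = u \left(-6 - \left(2 + u\right)^{2}\right)$ ($k{\left(u \right)} = - (6 + \left(2 + u\right)^{2}) u = \left(-6 - \left(2 + u\right)^{2}\right) u = u \left(-6 - \left(2 + u\right)^{2}\right)$)
$\left(a{\left(2,6 \right)} + 2\right) k{\left(-4 \right)} \left(-20\right) = \left(\left(25 + 6\right) + 2\right) \left(\left(-1\right) \left(-4\right) \left(6 + \left(2 - 4\right)^{2}\right)\right) \left(-20\right) = \left(31 + 2\right) \left(\left(-1\right) \left(-4\right) \left(6 + \left(-2\right)^{2}\right)\right) \left(-20\right) = 33 \left(\left(-1\right) \left(-4\right) \left(6 + 4\right)\right) \left(-20\right) = 33 \left(\left(-1\right) \left(-4\right) 10\right) \left(-20\right) = 33 \cdot 40 \left(-20\right) = 1320 \left(-20\right) = -26400$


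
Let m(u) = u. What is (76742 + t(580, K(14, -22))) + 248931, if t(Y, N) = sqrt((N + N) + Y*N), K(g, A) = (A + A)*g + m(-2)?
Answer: 325673 + 6*I*sqrt(9991) ≈ 3.2567e+5 + 599.73*I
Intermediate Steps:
K(g, A) = -2 + 2*A*g (K(g, A) = (A + A)*g - 2 = (2*A)*g - 2 = 2*A*g - 2 = -2 + 2*A*g)
t(Y, N) = sqrt(2*N + N*Y)
(76742 + t(580, K(14, -22))) + 248931 = (76742 + sqrt((-2 + 2*(-22)*14)*(2 + 580))) + 248931 = (76742 + sqrt((-2 - 616)*582)) + 248931 = (76742 + sqrt(-618*582)) + 248931 = (76742 + sqrt(-359676)) + 248931 = (76742 + 6*I*sqrt(9991)) + 248931 = 325673 + 6*I*sqrt(9991)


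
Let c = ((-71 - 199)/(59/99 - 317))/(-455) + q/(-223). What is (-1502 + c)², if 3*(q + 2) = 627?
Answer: 228173145870185676891025/101015251628629156 ≈ 2.2588e+6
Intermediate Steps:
q = 207 (q = -2 + (⅓)*627 = -2 + 209 = 207)
c = -295621173/317828966 (c = ((-71 - 199)/(59/99 - 317))/(-455) + 207/(-223) = -270/(59*(1/99) - 317)*(-1/455) + 207*(-1/223) = -270/(59/99 - 317)*(-1/455) - 207/223 = -270/(-31324/99)*(-1/455) - 207/223 = -270*(-99/31324)*(-1/455) - 207/223 = (13365/15662)*(-1/455) - 207/223 = -2673/1425242 - 207/223 = -295621173/317828966 ≈ -0.93013)
(-1502 + c)² = (-1502 - 295621173/317828966)² = (-477674728105/317828966)² = 228173145870185676891025/101015251628629156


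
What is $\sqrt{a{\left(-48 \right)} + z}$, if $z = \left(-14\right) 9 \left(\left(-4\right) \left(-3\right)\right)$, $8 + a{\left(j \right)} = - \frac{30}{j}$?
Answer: $\frac{i \sqrt{24310}}{4} \approx 38.979 i$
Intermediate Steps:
$a{\left(j \right)} = -8 - \frac{30}{j}$
$z = -1512$ ($z = \left(-126\right) 12 = -1512$)
$\sqrt{a{\left(-48 \right)} + z} = \sqrt{\left(-8 - \frac{30}{-48}\right) - 1512} = \sqrt{\left(-8 - - \frac{5}{8}\right) - 1512} = \sqrt{\left(-8 + \frac{5}{8}\right) - 1512} = \sqrt{- \frac{59}{8} - 1512} = \sqrt{- \frac{12155}{8}} = \frac{i \sqrt{24310}}{4}$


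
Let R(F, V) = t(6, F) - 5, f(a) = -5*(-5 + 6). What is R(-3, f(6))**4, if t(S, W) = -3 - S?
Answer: 38416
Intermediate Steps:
f(a) = -5 (f(a) = -5*1 = -5)
R(F, V) = -14 (R(F, V) = (-3 - 1*6) - 5 = (-3 - 6) - 5 = -9 - 5 = -14)
R(-3, f(6))**4 = (-14)**4 = 38416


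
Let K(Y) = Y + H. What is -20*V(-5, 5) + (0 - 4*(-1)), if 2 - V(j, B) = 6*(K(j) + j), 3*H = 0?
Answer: -1236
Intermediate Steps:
H = 0 (H = (⅓)*0 = 0)
K(Y) = Y (K(Y) = Y + 0 = Y)
V(j, B) = 2 - 12*j (V(j, B) = 2 - 6*(j + j) = 2 - 6*2*j = 2 - 12*j)
-20*V(-5, 5) + (0 - 4*(-1)) = -20*(2 - 12*(-5)) + (0 - 4*(-1)) = -20*(2 + 60) + (0 + 4) = -20*62 + 4 = -1240 + 4 = -1236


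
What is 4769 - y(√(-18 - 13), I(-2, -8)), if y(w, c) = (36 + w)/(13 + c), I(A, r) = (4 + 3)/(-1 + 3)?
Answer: 52435/11 - 2*I*√31/33 ≈ 4766.8 - 0.33744*I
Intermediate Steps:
I(A, r) = 7/2
y(w, c) = (36 + w)/(13 + c)
4769 - y(√(-18 - 13), I(-2, -8)) = 4769 - (36 + √(-18 - 13))/(13 + 7/2) = 4769 - (36 + √(-31))/33/2 = 4769 - 2*(36 + I*√31)/33 = 4769 - (24/11 + 2*I*√31/33) = 4769 + (-24/11 - 2*I*√31/33) = 52435/11 - 2*I*√31/33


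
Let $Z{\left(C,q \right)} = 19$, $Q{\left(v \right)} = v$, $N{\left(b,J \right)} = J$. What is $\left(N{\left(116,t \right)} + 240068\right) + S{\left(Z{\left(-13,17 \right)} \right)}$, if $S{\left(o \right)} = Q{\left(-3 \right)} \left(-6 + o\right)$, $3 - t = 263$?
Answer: $239769$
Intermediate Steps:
$t = -260$ ($t = 3 - 263 = -260$)
$S{\left(o \right)} = 18 - 3 o$ ($S{\left(o \right)} = - 3 \left(-6 + o\right) = 18 - 3 o$)
$\left(N{\left(116,t \right)} + 240068\right) + S{\left(Z{\left(-13,17 \right)} \right)} = \left(-260 + 240068\right) + \left(18 - 57\right) = 239808 + \left(18 - 57\right) = 239808 - 39 = 239769$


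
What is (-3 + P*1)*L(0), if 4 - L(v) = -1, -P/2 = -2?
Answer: 5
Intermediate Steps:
P = 4 (P = -2*(-2) = 4)
L(v) = 5 (L(v) = 4 - 1*(-1) = 4 + 1 = 5)
(-3 + P*1)*L(0) = (-3 + 4*1)*5 = (-3 + 4)*5 = 1*5 = 5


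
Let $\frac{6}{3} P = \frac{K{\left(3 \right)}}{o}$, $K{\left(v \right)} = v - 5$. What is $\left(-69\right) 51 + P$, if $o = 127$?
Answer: $- \frac{446914}{127} \approx -3519.0$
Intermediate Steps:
$K{\left(v \right)} = -5 + v$ ($K{\left(v \right)} = v - 5 = -5 + v$)
$P = - \frac{1}{127}$ ($P = \frac{\left(-5 + 3\right) \frac{1}{127}}{2} = \frac{\left(-2\right) \frac{1}{127}}{2} = \frac{1}{2} \left(- \frac{2}{127}\right) = - \frac{1}{127} \approx -0.007874$)
$\left(-69\right) 51 + P = \left(-69\right) 51 - \frac{1}{127} = -3519 - \frac{1}{127} = - \frac{446914}{127}$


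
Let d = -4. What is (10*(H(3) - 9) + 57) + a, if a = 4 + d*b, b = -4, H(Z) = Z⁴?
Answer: 797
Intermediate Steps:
a = 20 (a = 4 - 4*(-4) = 4 + 16 = 20)
(10*(H(3) - 9) + 57) + a = (10*(3⁴ - 9) + 57) + 20 = (10*(81 - 9) + 57) + 20 = (10*72 + 57) + 20 = (720 + 57) + 20 = 777 + 20 = 797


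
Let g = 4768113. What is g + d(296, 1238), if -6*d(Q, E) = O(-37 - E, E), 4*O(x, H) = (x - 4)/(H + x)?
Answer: 4234083065/888 ≈ 4.7681e+6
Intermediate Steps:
O(x, H) = (-4 + x)/(4*(H + x)) (O(x, H) = ((x - 4)/(H + x))/4 = ((-4 + x)/(H + x))/4 = (-4 + x)/(4*(H + x)))
d(Q, E) = -41/888 - E/888 (d(Q, E) = -(-1 + (-37 - E)/4)/(6*(E + (-37 - E))) = -(-1 + (-37/4 - E/4))/(6*(-37)) = -(-1)*(-41/4 - E/4)/222 = -(41/148 + E/148)/6 = -41/888 - E/888)
g + d(296, 1238) = 4768113 + (-41/888 - 1/888*1238) = 4768113 + (-41/888 - 619/444) = 4768113 - 1279/888 = 4234083065/888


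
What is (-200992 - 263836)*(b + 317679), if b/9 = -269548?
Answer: 979975025484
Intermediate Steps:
b = -2425932 (b = 9*(-269548) = -2425932)
(-200992 - 263836)*(b + 317679) = (-200992 - 263836)*(-2425932 + 317679) = -464828*(-2108253) = 979975025484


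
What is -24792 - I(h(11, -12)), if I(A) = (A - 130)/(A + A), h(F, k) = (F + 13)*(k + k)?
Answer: -14280545/576 ≈ -24793.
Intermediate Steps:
h(F, k) = 2*k*(13 + F) (h(F, k) = (13 + F)*(2*k) = 2*k*(13 + F))
I(A) = (-130 + A)/(2*A) (I(A) = (-130 + A)/((2*A)) = (-130 + A)*(1/(2*A)) = (-130 + A)/(2*A))
-24792 - I(h(11, -12)) = -24792 - (-130 + 2*(-12)*(13 + 11))/(2*(2*(-12)*(13 + 11))) = -24792 - (-130 + 2*(-12)*24)/(2*(2*(-12)*24)) = -24792 - (-130 - 576)/(2*(-576)) = -24792 - (-1)*(-706)/(2*576) = -24792 - 1*353/576 = -24792 - 353/576 = -14280545/576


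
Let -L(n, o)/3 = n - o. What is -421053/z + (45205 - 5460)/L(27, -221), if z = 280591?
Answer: -11465352727/208759704 ≈ -54.921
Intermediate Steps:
L(n, o) = -3*n + 3*o (L(n, o) = -3*(n - o) = -3*n + 3*o)
-421053/z + (45205 - 5460)/L(27, -221) = -421053/280591 + (45205 - 5460)/(-3*27 + 3*(-221)) = -421053*1/280591 + 39745/(-81 - 663) = -421053/280591 + 39745/(-744) = -421053/280591 + 39745*(-1/744) = -421053/280591 - 39745/744 = -11465352727/208759704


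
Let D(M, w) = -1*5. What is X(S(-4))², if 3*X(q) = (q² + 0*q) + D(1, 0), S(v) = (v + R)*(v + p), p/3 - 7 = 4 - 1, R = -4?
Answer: 1871341081/9 ≈ 2.0793e+8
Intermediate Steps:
p = 30 (p = 21 + 3*(4 - 1) = 21 + 3*3 = 21 + 9 = 30)
S(v) = (-4 + v)*(30 + v) (S(v) = (v - 4)*(v + 30) = (-4 + v)*(30 + v))
D(M, w) = -5
X(q) = -5/3 + q²/3 (X(q) = ((q² + 0*q) - 5)/3 = ((q² + 0) - 5)/3 = (q² - 5)/3 = (-5 + q²)/3 = -5/3 + q²/3)
X(S(-4))² = (-5/3 + (-120 + (-4)² + 26*(-4))²/3)² = (-5/3 + (-120 + 16 - 104)²/3)² = (-5/3 + (⅓)*(-208)²)² = (-5/3 + (⅓)*43264)² = (-5/3 + 43264/3)² = (43259/3)² = 1871341081/9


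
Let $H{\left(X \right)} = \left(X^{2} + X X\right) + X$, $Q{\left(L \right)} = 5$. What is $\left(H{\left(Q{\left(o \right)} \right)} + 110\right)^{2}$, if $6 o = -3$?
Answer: $27225$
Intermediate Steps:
$o = - \frac{1}{2}$ ($o = \frac{1}{6} \left(-3\right) = - \frac{1}{2} \approx -0.5$)
$H{\left(X \right)} = X + 2 X^{2}$ ($H{\left(X \right)} = \left(X^{2} + X^{2}\right) + X = 2 X^{2} + X = X + 2 X^{2}$)
$\left(H{\left(Q{\left(o \right)} \right)} + 110\right)^{2} = \left(5 \left(1 + 2 \cdot 5\right) + 110\right)^{2} = \left(5 \left(1 + 10\right) + 110\right)^{2} = \left(5 \cdot 11 + 110\right)^{2} = \left(55 + 110\right)^{2} = 165^{2} = 27225$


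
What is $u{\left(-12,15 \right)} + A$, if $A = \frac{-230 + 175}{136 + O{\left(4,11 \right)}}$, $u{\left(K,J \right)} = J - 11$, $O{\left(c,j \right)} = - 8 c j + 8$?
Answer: $\frac{887}{208} \approx 4.2644$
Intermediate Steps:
$O{\left(c,j \right)} = 8 - 8 c j$ ($O{\left(c,j \right)} = - 8 c j + 8 = 8 - 8 c j$)
$u{\left(K,J \right)} = -11 + J$ ($u{\left(K,J \right)} = J - 11 = -11 + J$)
$A = \frac{55}{208}$ ($A = \frac{-230 + 175}{136 + \left(8 - 32 \cdot 11\right)} = - \frac{55}{136 + \left(8 - 352\right)} = - \frac{55}{136 - 344} = - \frac{55}{-208} = \left(-55\right) \left(- \frac{1}{208}\right) = \frac{55}{208} \approx 0.26442$)
$u{\left(-12,15 \right)} + A = \left(-11 + 15\right) + \frac{55}{208} = 4 + \frac{55}{208} = \frac{887}{208}$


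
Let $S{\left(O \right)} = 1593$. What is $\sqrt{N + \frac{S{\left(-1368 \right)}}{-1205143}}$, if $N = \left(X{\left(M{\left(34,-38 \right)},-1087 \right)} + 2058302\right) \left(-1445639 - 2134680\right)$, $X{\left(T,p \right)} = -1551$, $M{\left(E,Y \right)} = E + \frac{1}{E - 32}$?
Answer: $\frac{4 i \sqrt{668437217602676780222830}}{1205143} \approx 2.7136 \cdot 10^{6} i$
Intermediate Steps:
$M{\left(E,Y \right)} = E + \frac{1}{-32 + E}$
$N = -7363824683569$ ($N = \left(-1551 + 2058302\right) \left(-1445639 - 2134680\right) = 2056751 \left(-3580319\right) = -7363824683569$)
$\sqrt{N + \frac{S{\left(-1368 \right)}}{-1205143}} = \sqrt{-7363824683569 + \frac{1593}{-1205143}} = \sqrt{-7363824683569 + 1593 \left(- \frac{1}{1205143}\right)} = \sqrt{-7363824683569 - \frac{1593}{1205143}} = \sqrt{- \frac{8874461770630396960}{1205143}} = \frac{4 i \sqrt{668437217602676780222830}}{1205143}$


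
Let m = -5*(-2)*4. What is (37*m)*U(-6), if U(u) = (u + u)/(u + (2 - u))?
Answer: -8880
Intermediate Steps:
U(u) = u (U(u) = (2*u)/2 = (2*u)*(1/2) = u)
m = 40 (m = 10*4 = 40)
(37*m)*U(-6) = (37*40)*(-6) = 1480*(-6) = -8880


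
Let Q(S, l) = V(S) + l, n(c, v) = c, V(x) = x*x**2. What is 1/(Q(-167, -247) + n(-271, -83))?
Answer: -1/4657981 ≈ -2.1469e-7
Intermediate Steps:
V(x) = x**3
Q(S, l) = l + S**3 (Q(S, l) = S**3 + l = l + S**3)
1/(Q(-167, -247) + n(-271, -83)) = 1/((-247 + (-167)**3) - 271) = 1/((-247 - 4657463) - 271) = 1/(-4657710 - 271) = 1/(-4657981) = -1/4657981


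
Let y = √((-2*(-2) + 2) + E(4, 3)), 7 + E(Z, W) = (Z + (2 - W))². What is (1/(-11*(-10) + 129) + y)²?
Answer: 456969/57121 + 4*√2/239 ≈ 8.0237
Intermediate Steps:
E(Z, W) = -7 + (2 + Z - W)² (E(Z, W) = -7 + (Z + (2 - W))² = -7 + (2 + Z - W)²)
y = 2*√2 (y = √((-2*(-2) + 2) + (-7 + (2 + 4 - 1*3)²)) = √((4 + 2) + (-7 + (2 + 4 - 3)²)) = √(6 + (-7 + 3²)) = √(6 + (-7 + 9)) = √(6 + 2) = √8 = 2*√2 ≈ 2.8284)
(1/(-11*(-10) + 129) + y)² = (1/(-11*(-10) + 129) + 2*√2)² = (1/(110 + 129) + 2*√2)² = (1/239 + 2*√2)²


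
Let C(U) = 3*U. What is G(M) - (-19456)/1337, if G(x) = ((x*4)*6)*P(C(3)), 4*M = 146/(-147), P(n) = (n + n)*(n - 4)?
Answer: -4883288/9359 ≈ -521.77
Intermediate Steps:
P(n) = 2*n*(-4 + n) (P(n) = (2*n)*(-4 + n) = 2*n*(-4 + n))
M = -73/294 (M = (146/(-147))/4 = (146*(-1/147))/4 = (¼)*(-146/147) = -73/294 ≈ -0.24830)
G(x) = 2160*x (G(x) = ((x*4)*6)*(2*(3*3)*(-4 + 3*3)) = ((4*x)*6)*(2*9*(-4 + 9)) = (24*x)*(2*9*5) = (24*x)*90 = 2160*x)
G(M) - (-19456)/1337 = 2160*(-73/294) - (-19456)/1337 = -26280/49 - (-19456)/1337 = -26280/49 - 1*(-19456/1337) = -26280/49 + 19456/1337 = -4883288/9359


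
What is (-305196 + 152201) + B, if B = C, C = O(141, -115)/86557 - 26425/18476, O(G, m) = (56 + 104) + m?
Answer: -244676041497645/1599227132 ≈ -1.5300e+5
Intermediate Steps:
O(G, m) = 160 + m
C = -2286437305/1599227132 (C = (160 - 115)/86557 - 26425/18476 = 45*(1/86557) - 26425*1/18476 = 45/86557 - 26425/18476 = -2286437305/1599227132 ≈ -1.4297)
B = -2286437305/1599227132 ≈ -1.4297
(-305196 + 152201) + B = (-305196 + 152201) - 2286437305/1599227132 = -152995 - 2286437305/1599227132 = -244676041497645/1599227132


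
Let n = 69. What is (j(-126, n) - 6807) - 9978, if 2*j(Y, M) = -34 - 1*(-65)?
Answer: -33539/2 ≈ -16770.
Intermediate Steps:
j(Y, M) = 31/2 (j(Y, M) = (-34 - 1*(-65))/2 = (-34 + 65)/2 = (½)*31 = 31/2)
(j(-126, n) - 6807) - 9978 = (31/2 - 6807) - 9978 = -13583/2 - 9978 = -33539/2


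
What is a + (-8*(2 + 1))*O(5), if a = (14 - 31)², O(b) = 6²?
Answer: -575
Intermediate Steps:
O(b) = 36
a = 289 (a = (-17)² = 289)
a + (-8*(2 + 1))*O(5) = 289 - 8*(2 + 1)*36 = 289 - 8*3*36 = 289 - 24*36 = 289 - 864 = -575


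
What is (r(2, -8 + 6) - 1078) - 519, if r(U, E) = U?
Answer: -1595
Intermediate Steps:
(r(2, -8 + 6) - 1078) - 519 = (2 - 1078) - 519 = -1076 - 519 = -1595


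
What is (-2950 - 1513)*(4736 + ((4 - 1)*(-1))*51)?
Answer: -20453929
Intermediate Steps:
(-2950 - 1513)*(4736 + ((4 - 1)*(-1))*51) = -4463*(4736 + (3*(-1))*51) = -4463*(4736 - 3*51) = -4463*(4736 - 153) = -4463*4583 = -20453929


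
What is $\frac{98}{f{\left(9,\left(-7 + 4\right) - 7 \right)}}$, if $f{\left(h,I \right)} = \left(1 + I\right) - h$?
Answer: $- \frac{49}{9} \approx -5.4444$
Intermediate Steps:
$f{\left(h,I \right)} = 1 + I - h$
$\frac{98}{f{\left(9,\left(-7 + 4\right) - 7 \right)}} = \frac{98}{1 + \left(\left(-7 + 4\right) - 7\right) - 9} = \frac{98}{1 - 10 - 9} = \frac{98}{-18} = 98 \left(- \frac{1}{18}\right) = - \frac{49}{9}$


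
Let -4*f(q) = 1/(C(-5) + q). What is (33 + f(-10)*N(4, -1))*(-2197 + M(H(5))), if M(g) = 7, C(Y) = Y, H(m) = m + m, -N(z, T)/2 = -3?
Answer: -72489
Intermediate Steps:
N(z, T) = 6 (N(z, T) = -2*(-3) = 6)
H(m) = 2*m
f(q) = -1/(4*(-5 + q))
(33 + f(-10)*N(4, -1))*(-2197 + M(H(5))) = (33 - 1/(-20 + 4*(-10))*6)*(-2197 + 7) = (33 - 1/(-20 - 40)*6)*(-2190) = (33 - 1/(-60)*6)*(-2190) = (33 - 1*(-1/60)*6)*(-2190) = (33 + (1/60)*6)*(-2190) = (33 + ⅒)*(-2190) = (331/10)*(-2190) = -72489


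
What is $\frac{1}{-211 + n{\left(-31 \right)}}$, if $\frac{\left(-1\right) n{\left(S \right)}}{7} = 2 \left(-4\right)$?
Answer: $- \frac{1}{155} \approx -0.0064516$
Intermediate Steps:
$n{\left(S \right)} = 56$ ($n{\left(S \right)} = - 7 \cdot 2 \left(-4\right) = \left(-7\right) \left(-8\right) = 56$)
$\frac{1}{-211 + n{\left(-31 \right)}} = \frac{1}{-211 + 56} = \frac{1}{-155} = - \frac{1}{155}$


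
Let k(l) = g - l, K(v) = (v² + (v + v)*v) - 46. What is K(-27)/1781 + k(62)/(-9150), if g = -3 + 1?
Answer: 9852067/8148075 ≈ 1.2091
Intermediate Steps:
g = -2
K(v) = -46 + 3*v² (K(v) = (v² + (2*v)*v) - 46 = (v² + 2*v²) - 46 = 3*v² - 46 = -46 + 3*v²)
k(l) = -2 - l
K(-27)/1781 + k(62)/(-9150) = (-46 + 3*(-27)²)/1781 + (-2 - 1*62)/(-9150) = (-46 + 3*729)*(1/1781) + (-2 - 62)*(-1/9150) = (-46 + 2187)*(1/1781) - 64*(-1/9150) = 2141*(1/1781) + 32/4575 = 2141/1781 + 32/4575 = 9852067/8148075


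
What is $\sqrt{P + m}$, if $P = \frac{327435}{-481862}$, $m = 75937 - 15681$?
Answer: $\frac{\sqrt{13990742336839294}}{481862} \approx 245.47$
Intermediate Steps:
$m = 60256$
$P = - \frac{327435}{481862}$ ($P = 327435 \left(- \frac{1}{481862}\right) = - \frac{327435}{481862} \approx -0.67952$)
$\sqrt{P + m} = \sqrt{- \frac{327435}{481862} + 60256} = \sqrt{\frac{29034749237}{481862}} = \frac{\sqrt{13990742336839294}}{481862}$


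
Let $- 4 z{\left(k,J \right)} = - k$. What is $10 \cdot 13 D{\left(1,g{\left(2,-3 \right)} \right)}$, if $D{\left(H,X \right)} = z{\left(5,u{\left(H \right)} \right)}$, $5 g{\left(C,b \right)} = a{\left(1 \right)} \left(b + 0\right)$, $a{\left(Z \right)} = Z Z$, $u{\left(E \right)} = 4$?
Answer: $\frac{325}{2} \approx 162.5$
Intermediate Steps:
$a{\left(Z \right)} = Z^{2}$
$z{\left(k,J \right)} = \frac{k}{4}$ ($z{\left(k,J \right)} = - \frac{\left(-1\right) k}{4} = \frac{k}{4}$)
$g{\left(C,b \right)} = \frac{b}{5}$ ($g{\left(C,b \right)} = \frac{1^{2} \left(b + 0\right)}{5} = \frac{1 b}{5} = \frac{b}{5}$)
$D{\left(H,X \right)} = \frac{5}{4}$ ($D{\left(H,X \right)} = \frac{1}{4} \cdot 5 = \frac{5}{4}$)
$10 \cdot 13 D{\left(1,g{\left(2,-3 \right)} \right)} = 10 \cdot 13 \cdot \frac{5}{4} = 130 \cdot \frac{5}{4} = \frac{325}{2}$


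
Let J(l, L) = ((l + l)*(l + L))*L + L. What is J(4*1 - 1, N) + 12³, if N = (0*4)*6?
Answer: 1728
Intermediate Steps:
N = 0 (N = 0*6 = 0)
J(l, L) = L + 2*L*l*(L + l) (J(l, L) = ((2*l)*(L + l))*L + L = (2*l*(L + l))*L + L = 2*L*l*(L + l) + L = L + 2*L*l*(L + l))
J(4*1 - 1, N) + 12³ = 0*(1 + 2*(4*1 - 1)² + 2*0*(4*1 - 1)) + 12³ = 0*(1 + 2*(4 - 1)² + 2*0*(4 - 1)) + 1728 = 0*(1 + 2*3² + 2*0*3) + 1728 = 0*(1 + 2*9 + 0) + 1728 = 0*(1 + 18 + 0) + 1728 = 0*19 + 1728 = 0 + 1728 = 1728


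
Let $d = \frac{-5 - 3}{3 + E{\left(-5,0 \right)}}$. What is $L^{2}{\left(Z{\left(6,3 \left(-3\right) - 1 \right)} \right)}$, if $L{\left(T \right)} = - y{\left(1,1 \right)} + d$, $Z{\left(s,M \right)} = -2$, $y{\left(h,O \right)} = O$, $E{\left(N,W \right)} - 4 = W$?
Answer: $\frac{225}{49} \approx 4.5918$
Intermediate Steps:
$E{\left(N,W \right)} = 4 + W$
$d = - \frac{8}{7}$ ($d = \frac{-5 - 3}{3 + \left(4 + 0\right)} = - \frac{8}{3 + 4} = - \frac{8}{7} \approx -1.1429$)
$L{\left(T \right)} = - \frac{15}{7}$ ($L{\left(T \right)} = \left(-1\right) 1 - \frac{8}{7} = -1 - \frac{8}{7} = - \frac{15}{7}$)
$L^{2}{\left(Z{\left(6,3 \left(-3\right) - 1 \right)} \right)} = \left(- \frac{15}{7}\right)^{2} = \frac{225}{49}$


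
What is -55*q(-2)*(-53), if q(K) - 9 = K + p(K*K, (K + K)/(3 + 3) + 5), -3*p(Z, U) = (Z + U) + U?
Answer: 72875/9 ≈ 8097.2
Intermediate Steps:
p(Z, U) = -2*U/3 - Z/3 (p(Z, U) = -((Z + U) + U)/3 = -((U + Z) + U)/3 = -(Z + 2*U)/3 = -2*U/3 - Z/3)
q(K) = 17/3 - K²/3 + 7*K/9 (q(K) = 9 + (K + (-2*((K + K)/(3 + 3) + 5)/3 - K*K/3)) = 9 + (K + (-2*((2*K)/6 + 5)/3 - K²/3)) = 9 + (K + (-2*((2*K)*(⅙) + 5)/3 - K²/3)) = 9 + (K + (-2*(K/3 + 5)/3 - K²/3)) = 9 + (K + (-2*(5 + K/3)/3 - K²/3)) = 9 + (K + ((-10/3 - 2*K/9) - K²/3)) = 9 + (K + (-10/3 - 2*K/9 - K²/3)) = 9 + (-10/3 - K²/3 + 7*K/9) = 17/3 - K²/3 + 7*K/9)
-55*q(-2)*(-53) = -55*(17/3 - ⅓*(-2)² + (7/9)*(-2))*(-53) = -55*(17/3 - ⅓*4 - 14/9)*(-53) = -55*(17/3 - 4/3 - 14/9)*(-53) = -55*25/9*(-53) = -1375/9*(-53) = 72875/9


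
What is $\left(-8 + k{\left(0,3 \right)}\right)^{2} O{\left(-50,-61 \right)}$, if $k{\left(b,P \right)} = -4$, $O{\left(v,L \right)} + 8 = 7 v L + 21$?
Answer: $3076272$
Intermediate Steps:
$O{\left(v,L \right)} = 13 + 7 L v$ ($O{\left(v,L \right)} = -8 + \left(7 v L + 21\right) = -8 + \left(7 L v + 21\right) = -8 + \left(21 + 7 L v\right) = 13 + 7 L v$)
$\left(-8 + k{\left(0,3 \right)}\right)^{2} O{\left(-50,-61 \right)} = \left(-8 - 4\right)^{2} \left(13 + 7 \left(-61\right) \left(-50\right)\right) = \left(-12\right)^{2} \left(13 + 21350\right) = 144 \cdot 21363 = 3076272$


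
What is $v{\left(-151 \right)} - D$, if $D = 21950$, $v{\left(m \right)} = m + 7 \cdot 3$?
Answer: $-22080$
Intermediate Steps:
$v{\left(m \right)} = 21 + m$ ($v{\left(m \right)} = m + 21 = 21 + m$)
$v{\left(-151 \right)} - D = \left(21 - 151\right) - 21950 = -130 - 21950 = -22080$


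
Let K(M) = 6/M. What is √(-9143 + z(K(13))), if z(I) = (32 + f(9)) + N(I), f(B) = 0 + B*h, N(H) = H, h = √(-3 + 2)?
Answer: √(-1539681 + 1521*I)/13 ≈ 0.047146 + 95.449*I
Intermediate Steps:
h = I (h = √(-1) = I ≈ 1.0*I)
f(B) = I*B (f(B) = 0 + B*I = 0 + I*B = I*B)
z(I) = 32 + I + 9*I (z(I) = (32 + I*9) + I = (32 + 9*I) + I = 32 + I + 9*I)
√(-9143 + z(K(13))) = √(-9143 + (32 + 6/13 + 9*I)) = √(-9143 + (422/13 + 9*I)) = √(-118437/13 + 9*I)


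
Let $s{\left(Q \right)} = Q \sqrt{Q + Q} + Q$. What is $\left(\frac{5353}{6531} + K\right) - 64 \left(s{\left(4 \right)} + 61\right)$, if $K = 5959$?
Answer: $\frac{11754622}{6531} - 512 \sqrt{2} \approx 1075.7$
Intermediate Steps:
$s{\left(Q \right)} = Q + \sqrt{2} Q^{\frac{3}{2}}$ ($s{\left(Q \right)} = Q \sqrt{2 Q} + Q = Q \sqrt{2} \sqrt{Q} + Q = \sqrt{2} Q^{\frac{3}{2}} + Q = Q + \sqrt{2} Q^{\frac{3}{2}}$)
$\left(\frac{5353}{6531} + K\right) - 64 \left(s{\left(4 \right)} + 61\right) = \left(\frac{5353}{6531} + 5959\right) - 64 \left(\left(4 + \sqrt{2} \cdot 4^{\frac{3}{2}}\right) + 61\right) = \left(5353 \cdot \frac{1}{6531} + 5959\right) - 64 \left(\left(4 + \sqrt{2} \cdot 8\right) + 61\right) = \left(\frac{5353}{6531} + 5959\right) - 64 \left(\left(4 + 8 \sqrt{2}\right) + 61\right) = \frac{38923582}{6531} - 64 \left(65 + 8 \sqrt{2}\right) = \frac{38923582}{6531} - \left(4160 + 512 \sqrt{2}\right) = \frac{11754622}{6531} - 512 \sqrt{2}$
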